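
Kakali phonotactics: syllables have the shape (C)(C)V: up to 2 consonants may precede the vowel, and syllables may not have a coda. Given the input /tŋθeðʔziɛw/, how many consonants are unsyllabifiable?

3

Under (C)(C)V, the unsyllabifiable consonants are /t/, /ð/, /w/ (no codas are permitted; onsets may contain at most 2 consonants).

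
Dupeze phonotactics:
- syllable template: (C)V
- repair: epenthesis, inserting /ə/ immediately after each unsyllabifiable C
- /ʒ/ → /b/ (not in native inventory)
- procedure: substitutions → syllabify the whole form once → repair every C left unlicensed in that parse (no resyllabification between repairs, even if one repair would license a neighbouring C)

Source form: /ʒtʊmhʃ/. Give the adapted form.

Substitution: /ʒ/ → /b/, giving /btʊmhʃ/.
Under (C)V, the unsyllabifiable consonants are /b/, /m/, /h/, /ʃ/ (no codas are permitted; onsets are limited to one consonant).
Each unlicensed consonant becomes the onset of a new syllable: /b/ → /bə/, /m/ → /mə/, /h/ → /hə/, /ʃ/ → /ʃə/.

bətʊməhəʃə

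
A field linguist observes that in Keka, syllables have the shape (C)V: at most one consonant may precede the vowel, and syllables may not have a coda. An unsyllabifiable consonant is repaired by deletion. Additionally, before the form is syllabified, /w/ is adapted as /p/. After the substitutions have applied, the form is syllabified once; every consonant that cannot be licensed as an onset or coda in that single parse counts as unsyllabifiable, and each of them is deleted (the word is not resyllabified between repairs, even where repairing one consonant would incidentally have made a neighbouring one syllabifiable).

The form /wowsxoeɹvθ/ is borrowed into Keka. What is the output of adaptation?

poxoe

Substitution: /w/ → /p/, giving /popsxoeɹvθ/.
Under (C)V, the unsyllabifiable consonants are /p/, /s/, /ɹ/, /v/, /θ/ (no codas are permitted; onsets are limited to one consonant).
Deleting the stranded consonants removes /p/, /s/, /ɹ/, /v/, /θ/.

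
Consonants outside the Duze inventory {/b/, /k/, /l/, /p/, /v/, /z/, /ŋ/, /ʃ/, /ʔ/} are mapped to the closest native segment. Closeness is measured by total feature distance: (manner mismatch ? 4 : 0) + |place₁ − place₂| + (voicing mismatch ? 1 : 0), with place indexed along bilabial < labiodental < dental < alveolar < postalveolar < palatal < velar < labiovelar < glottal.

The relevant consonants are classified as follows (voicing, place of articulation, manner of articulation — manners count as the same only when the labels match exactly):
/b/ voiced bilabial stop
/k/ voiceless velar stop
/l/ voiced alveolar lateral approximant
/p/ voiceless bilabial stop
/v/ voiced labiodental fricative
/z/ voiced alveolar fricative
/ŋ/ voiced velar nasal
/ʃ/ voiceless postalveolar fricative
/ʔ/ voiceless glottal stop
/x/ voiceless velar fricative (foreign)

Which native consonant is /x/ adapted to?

/ʃ/ is closest: same manner (fricative), place distance 2 (velar→postalveolar), same voicing; total 2. Next closest is /k/ at distance 4.

ʃ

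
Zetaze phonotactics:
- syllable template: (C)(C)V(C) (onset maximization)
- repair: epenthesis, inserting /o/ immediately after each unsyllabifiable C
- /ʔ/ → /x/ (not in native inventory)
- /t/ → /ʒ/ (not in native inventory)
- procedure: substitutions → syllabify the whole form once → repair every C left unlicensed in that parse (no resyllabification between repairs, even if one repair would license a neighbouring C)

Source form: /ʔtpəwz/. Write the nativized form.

Substitution: /ʔ/ → /x/, /t/ → /ʒ/, giving /xʒpəwz/.
Syllabifying with onset maximization leaves /x/, /z/ stranded (at most one coda consonant is licensed; onsets may contain at most 2 consonants).
Inserting the epenthetic vowel yields /x/ → /xo/, /z/ → /zo/.

xoʒpəwzo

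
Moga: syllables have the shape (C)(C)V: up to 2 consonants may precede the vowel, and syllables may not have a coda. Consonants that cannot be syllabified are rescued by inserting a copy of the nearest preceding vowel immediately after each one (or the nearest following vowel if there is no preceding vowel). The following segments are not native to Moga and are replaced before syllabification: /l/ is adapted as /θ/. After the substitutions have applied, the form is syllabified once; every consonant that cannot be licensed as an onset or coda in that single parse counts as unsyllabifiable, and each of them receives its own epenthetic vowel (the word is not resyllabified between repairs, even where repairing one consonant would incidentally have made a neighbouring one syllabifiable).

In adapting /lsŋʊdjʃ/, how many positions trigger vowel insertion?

After substitution the input is /θsŋʊdjʃ/.
The unsyllabifiable consonants are /θ/, /d/, /j/, /ʃ/; each receives one epenthetic vowel.

4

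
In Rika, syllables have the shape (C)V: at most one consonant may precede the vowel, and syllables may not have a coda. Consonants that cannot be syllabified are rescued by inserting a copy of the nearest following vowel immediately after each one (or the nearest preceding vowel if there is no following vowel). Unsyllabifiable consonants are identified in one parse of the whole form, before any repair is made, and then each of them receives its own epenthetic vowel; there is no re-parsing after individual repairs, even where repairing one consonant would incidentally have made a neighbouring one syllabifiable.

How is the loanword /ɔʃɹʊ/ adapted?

ɔʃʊɹʊ

Syllabifying with onset maximization leaves /ʃ/ stranded (no codas are permitted; onsets are limited to one consonant).
Inserting the epenthetic vowel yields /ʃ/ → /ʃʊ/.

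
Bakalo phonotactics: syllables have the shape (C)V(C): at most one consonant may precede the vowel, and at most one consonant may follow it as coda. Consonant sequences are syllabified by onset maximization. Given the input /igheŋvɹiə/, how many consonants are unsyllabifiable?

1

Under (C)V(C), the unsyllabifiable consonants are /v/ (at most one coda consonant is licensed; onsets are limited to one consonant).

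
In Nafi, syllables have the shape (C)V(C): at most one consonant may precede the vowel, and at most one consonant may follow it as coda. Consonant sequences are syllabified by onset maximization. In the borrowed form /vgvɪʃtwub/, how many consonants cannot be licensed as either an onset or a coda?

3

Syllabifying with onset maximization leaves /v/, /g/, /t/ stranded (at most one coda consonant is licensed; onsets are limited to one consonant).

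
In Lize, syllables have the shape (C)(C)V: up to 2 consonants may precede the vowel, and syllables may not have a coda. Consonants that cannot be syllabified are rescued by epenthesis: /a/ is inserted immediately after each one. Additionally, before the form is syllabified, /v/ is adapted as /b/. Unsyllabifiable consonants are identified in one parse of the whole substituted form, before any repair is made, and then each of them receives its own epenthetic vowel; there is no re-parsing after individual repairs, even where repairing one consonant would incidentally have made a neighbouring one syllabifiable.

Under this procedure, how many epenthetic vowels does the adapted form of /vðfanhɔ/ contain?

1

After substitution the input is /bðfanhɔ/.
The unsyllabifiable consonants are /b/; each receives one epenthetic vowel.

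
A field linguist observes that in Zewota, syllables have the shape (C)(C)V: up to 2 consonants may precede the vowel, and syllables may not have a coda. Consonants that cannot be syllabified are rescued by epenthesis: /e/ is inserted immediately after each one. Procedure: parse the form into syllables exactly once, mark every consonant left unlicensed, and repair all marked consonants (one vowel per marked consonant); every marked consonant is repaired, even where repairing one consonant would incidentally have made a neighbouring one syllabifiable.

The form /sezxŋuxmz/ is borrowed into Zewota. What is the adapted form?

sezexŋuxemeze

Syllabifying with onset maximization leaves /z/, /x/, /m/, /z/ stranded (no codas are permitted; onsets may contain at most 2 consonants).
Inserting the epenthetic vowel yields /z/ → /ze/, /x/ → /xe/, /m/ → /me/, /z/ → /ze/.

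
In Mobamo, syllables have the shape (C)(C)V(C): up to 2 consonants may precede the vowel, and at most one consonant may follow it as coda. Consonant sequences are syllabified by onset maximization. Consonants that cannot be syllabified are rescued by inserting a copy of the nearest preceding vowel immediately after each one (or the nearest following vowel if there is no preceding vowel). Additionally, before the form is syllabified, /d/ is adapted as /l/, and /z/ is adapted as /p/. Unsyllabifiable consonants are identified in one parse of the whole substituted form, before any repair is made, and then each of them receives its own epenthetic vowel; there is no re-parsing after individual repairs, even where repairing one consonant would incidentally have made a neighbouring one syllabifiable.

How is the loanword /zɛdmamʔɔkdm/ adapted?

pɛlmamʔɔklɔmɔ

Substitution: /z/ → /p/, /d/ → /l/, giving /pɛlmamʔɔklm/.
The consonants /l/, /m/ cannot be parsed into a legal (C)(C)V(C) syllable (at most one coda consonant is licensed; onsets may contain at most 2 consonants).
Each unlicensed consonant becomes the onset of a new syllable: /l/ → /lɔ/, /m/ → /mɔ/.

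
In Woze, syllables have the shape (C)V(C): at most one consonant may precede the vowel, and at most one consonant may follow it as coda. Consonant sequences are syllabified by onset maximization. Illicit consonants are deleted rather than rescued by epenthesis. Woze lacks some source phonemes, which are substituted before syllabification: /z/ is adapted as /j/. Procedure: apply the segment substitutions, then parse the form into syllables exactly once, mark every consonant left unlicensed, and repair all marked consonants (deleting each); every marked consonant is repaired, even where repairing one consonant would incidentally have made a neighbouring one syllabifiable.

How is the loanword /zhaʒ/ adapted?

Substitution: /z/ → /j/, giving /jhaʒ/.
Under (C)V(C), the unsyllabifiable consonants are /j/ (at most one coda consonant is licensed; onsets are limited to one consonant).
Deletion applies to /j/.

haʒ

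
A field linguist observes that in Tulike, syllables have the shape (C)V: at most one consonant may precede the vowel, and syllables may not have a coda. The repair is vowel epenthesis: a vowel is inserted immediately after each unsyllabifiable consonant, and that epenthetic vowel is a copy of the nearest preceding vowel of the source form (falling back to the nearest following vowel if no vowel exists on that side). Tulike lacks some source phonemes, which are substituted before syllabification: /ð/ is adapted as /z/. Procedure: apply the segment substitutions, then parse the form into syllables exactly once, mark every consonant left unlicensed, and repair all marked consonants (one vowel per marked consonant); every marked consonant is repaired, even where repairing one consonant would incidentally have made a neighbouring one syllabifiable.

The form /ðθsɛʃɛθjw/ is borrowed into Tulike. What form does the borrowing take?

Substitution: /ð/ → /z/, giving /zθsɛʃɛθjw/.
Syllabifying with onset maximization leaves /z/, /θ/, /θ/, /j/, /w/ stranded (no codas are permitted; onsets are limited to one consonant).
Each unlicensed consonant becomes the onset of a new syllable: /z/ → /zɛ/, /θ/ → /θɛ/, /θ/ → /θɛ/, /j/ → /jɛ/, /w/ → /wɛ/.

zɛθɛsɛʃɛθɛjɛwɛ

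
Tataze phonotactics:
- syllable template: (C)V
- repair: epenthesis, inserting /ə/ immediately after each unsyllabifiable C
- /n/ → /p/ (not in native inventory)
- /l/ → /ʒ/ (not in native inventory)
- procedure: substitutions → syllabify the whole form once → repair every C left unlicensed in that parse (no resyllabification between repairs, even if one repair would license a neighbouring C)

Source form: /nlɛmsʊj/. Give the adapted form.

pəʒɛməsʊjə

Substitution: /n/ → /p/, /l/ → /ʒ/, giving /pʒɛmsʊj/.
The consonants /p/, /m/, /j/ cannot be parsed into a legal (C)V syllable (no codas are permitted; onsets are limited to one consonant).
Inserting the epenthetic vowel yields /p/ → /pə/, /m/ → /mə/, /j/ → /jə/.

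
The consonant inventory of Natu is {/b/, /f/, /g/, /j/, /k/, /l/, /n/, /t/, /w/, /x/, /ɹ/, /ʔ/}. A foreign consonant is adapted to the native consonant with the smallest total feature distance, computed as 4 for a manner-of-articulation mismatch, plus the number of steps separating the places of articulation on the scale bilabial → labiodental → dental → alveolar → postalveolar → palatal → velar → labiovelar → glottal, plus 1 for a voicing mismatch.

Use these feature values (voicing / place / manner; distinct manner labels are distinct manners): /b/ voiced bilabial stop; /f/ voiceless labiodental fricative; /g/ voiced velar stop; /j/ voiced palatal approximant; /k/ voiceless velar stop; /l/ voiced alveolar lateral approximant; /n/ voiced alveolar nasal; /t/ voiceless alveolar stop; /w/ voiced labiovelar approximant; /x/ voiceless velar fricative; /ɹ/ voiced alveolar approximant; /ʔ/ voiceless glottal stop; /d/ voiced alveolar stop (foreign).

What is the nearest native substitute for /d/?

t

/t/ is closest: same manner (stop), place distance 0 (alveolar→alveolar), voicing differs (+1); total 1. Next closest is /b/ at distance 3.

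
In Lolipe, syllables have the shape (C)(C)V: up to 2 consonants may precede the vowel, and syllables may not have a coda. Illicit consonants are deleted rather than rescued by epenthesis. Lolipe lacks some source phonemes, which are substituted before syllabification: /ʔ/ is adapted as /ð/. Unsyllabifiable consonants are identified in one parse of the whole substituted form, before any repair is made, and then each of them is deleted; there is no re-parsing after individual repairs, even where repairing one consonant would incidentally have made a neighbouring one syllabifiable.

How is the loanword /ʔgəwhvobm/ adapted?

Substitution: /ʔ/ → /ð/, giving /ðgəwhvobm/.
The consonants /w/, /b/, /m/ cannot be parsed into a legal (C)(C)V syllable (no codas are permitted; onsets may contain at most 2 consonants).
Each unlicensed consonant is deleted: /w/, /b/, /m/.

ðgəhvo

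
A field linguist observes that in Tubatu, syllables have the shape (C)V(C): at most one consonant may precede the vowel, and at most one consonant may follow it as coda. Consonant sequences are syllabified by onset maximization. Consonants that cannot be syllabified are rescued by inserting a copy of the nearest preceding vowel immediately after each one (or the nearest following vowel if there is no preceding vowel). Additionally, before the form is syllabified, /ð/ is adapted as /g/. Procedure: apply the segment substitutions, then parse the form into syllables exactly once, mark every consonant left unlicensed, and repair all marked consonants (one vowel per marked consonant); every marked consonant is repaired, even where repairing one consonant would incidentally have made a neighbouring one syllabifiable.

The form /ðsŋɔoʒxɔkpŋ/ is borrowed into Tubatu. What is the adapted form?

gɔsɔŋɔoʒxɔkpɔŋɔ

Substitution: /ð/ → /g/, giving /gsŋɔoʒxɔkpŋ/.
The consonants /g/, /s/, /p/, /ŋ/ cannot be parsed into a legal (C)V(C) syllable (at most one coda consonant is licensed; onsets are limited to one consonant).
Epenthesis after each stranded consonant: /g/ → /gɔ/, /s/ → /sɔ/, /p/ → /pɔ/, /ŋ/ → /ŋɔ/.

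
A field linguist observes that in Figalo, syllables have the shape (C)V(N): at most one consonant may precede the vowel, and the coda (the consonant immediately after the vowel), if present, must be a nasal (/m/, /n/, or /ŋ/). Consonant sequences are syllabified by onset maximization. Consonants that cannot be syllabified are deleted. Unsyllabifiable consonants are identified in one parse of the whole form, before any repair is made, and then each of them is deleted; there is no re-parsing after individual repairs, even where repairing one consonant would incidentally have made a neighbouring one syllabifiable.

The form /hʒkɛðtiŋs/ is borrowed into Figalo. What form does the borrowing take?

Under (C)V(N), the unsyllabifiable consonants are /h/, /ʒ/, /ð/, /s/ (only a nasal (/m/, /n/, or /ŋ/) is licensed in coda position; onsets are limited to one consonant).
Each unlicensed consonant is deleted: /h/, /ʒ/, /ð/, /s/.

kɛtiŋ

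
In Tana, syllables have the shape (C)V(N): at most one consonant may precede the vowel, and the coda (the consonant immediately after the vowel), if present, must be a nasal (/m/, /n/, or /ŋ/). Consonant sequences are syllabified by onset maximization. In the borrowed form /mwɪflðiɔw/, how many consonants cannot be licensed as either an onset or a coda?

4

Syllabifying with onset maximization leaves /m/, /f/, /l/, /w/ stranded (only a nasal (/m/, /n/, or /ŋ/) is licensed in coda position; onsets are limited to one consonant).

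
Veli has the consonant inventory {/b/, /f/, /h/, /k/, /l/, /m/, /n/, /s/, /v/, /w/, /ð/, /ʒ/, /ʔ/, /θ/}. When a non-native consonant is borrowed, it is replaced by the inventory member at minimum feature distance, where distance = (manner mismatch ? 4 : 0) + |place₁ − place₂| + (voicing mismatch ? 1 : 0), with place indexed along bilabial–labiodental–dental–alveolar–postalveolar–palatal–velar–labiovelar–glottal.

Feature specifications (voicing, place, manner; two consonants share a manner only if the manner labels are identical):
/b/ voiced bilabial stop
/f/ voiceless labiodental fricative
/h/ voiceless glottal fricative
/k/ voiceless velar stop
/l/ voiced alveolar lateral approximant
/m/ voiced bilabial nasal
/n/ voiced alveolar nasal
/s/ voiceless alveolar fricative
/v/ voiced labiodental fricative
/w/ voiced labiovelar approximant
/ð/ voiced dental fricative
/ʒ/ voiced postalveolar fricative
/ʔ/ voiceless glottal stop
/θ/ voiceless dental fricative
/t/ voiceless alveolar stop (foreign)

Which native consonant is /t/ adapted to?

/k/ is closest: same manner (stop), place distance 3 (alveolar→velar), same voicing; total 3. Next closest is /b/ at distance 4.

k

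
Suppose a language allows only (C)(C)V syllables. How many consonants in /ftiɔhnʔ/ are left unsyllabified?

Syllabifying with onset maximization leaves /h/, /n/, /ʔ/ stranded (no codas are permitted; onsets may contain at most 2 consonants).

3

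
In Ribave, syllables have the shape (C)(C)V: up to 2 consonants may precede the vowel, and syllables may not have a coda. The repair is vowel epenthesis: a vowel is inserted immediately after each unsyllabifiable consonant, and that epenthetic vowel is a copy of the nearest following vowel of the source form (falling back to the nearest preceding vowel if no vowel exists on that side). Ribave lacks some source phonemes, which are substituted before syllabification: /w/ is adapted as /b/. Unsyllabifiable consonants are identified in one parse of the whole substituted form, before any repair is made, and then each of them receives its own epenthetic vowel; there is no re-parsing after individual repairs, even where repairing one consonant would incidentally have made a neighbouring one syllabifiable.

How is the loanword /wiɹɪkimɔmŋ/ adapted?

biɹɪkimɔmɔŋɔ

Substitution: /w/ → /b/, giving /biɹɪkimɔmŋ/.
Under (C)(C)V, the unsyllabifiable consonants are /m/, /ŋ/ (no codas are permitted; onsets may contain at most 2 consonants).
Epenthesis after each stranded consonant: /m/ → /mɔ/, /ŋ/ → /ŋɔ/.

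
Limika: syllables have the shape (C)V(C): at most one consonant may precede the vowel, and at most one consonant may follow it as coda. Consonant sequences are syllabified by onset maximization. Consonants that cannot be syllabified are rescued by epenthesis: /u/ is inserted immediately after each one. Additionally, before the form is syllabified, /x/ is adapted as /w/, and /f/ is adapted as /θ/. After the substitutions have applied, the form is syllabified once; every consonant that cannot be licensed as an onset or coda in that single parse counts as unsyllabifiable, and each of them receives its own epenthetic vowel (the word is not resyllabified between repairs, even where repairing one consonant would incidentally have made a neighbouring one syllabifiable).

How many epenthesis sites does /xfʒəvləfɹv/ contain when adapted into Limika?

After substitution the input is /wθʒəvləθɹv/.
The unsyllabifiable consonants are /w/, /θ/, /ɹ/, /v/; each receives one epenthetic vowel.

4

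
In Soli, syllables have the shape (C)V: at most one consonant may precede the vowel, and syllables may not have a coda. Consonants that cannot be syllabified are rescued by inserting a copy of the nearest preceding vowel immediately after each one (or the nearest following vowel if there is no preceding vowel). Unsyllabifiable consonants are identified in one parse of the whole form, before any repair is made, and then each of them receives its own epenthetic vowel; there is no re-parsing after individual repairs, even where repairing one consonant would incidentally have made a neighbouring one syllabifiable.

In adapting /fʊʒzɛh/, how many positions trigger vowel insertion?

2

The unsyllabifiable consonants are /ʒ/, /h/; each receives one epenthetic vowel.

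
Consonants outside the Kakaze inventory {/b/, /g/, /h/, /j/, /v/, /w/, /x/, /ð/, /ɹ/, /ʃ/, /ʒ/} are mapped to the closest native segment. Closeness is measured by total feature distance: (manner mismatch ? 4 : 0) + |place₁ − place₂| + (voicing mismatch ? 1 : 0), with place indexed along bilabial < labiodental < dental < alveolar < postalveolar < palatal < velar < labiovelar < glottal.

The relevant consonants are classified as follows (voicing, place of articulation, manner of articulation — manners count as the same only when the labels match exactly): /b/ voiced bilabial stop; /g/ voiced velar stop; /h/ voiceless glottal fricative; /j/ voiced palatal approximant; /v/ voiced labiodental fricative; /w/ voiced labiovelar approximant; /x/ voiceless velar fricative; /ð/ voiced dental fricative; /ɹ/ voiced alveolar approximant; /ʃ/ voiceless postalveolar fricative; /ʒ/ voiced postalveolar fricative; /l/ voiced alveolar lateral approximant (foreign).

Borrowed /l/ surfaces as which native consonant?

ɹ

/ɹ/ is closest: manner differs (lateral approximant→approximant, +4), place distance 0 (alveolar→alveolar), same voicing; total 4. Next closest is /ð/ at distance 5.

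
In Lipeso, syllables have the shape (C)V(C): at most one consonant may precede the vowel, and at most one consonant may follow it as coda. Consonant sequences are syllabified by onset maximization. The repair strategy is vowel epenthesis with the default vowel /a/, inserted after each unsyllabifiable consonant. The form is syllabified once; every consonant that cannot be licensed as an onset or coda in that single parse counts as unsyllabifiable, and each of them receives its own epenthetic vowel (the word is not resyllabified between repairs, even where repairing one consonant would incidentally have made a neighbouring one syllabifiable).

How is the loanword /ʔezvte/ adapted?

Under (C)V(C), the unsyllabifiable consonants are /v/ (at most one coda consonant is licensed; onsets are limited to one consonant).
Inserting the epenthetic vowel yields /v/ → /va/.

ʔezvate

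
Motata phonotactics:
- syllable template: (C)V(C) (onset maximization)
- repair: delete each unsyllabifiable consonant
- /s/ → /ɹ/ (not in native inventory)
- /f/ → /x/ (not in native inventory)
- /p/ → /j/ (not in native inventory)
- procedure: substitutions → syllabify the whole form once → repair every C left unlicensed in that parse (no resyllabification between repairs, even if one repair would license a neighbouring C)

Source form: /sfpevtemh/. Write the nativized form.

Substitution: /s/ → /ɹ/, /f/ → /x/, /p/ → /j/, giving /ɹxjevtemh/.
Syllabifying with onset maximization leaves /ɹ/, /x/, /h/ stranded (at most one coda consonant is licensed; onsets are limited to one consonant).
Each unlicensed consonant is deleted: /ɹ/, /x/, /h/.

jevtem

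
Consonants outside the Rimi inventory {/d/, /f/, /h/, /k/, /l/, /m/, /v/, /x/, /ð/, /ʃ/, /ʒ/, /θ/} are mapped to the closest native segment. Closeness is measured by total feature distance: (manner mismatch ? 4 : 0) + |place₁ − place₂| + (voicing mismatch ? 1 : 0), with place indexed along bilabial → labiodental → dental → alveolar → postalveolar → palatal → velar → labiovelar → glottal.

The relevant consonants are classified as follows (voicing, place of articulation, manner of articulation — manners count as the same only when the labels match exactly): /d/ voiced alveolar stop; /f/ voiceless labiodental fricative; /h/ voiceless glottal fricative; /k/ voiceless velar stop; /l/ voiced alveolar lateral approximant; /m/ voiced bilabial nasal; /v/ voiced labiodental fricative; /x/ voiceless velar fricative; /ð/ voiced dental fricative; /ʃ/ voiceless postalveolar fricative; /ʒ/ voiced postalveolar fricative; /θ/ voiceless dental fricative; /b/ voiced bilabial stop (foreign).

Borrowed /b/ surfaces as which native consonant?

/d/ is closest: same manner (stop), place distance 3 (bilabial→alveolar), same voicing; total 3. Next closest is /m/ at distance 4.

d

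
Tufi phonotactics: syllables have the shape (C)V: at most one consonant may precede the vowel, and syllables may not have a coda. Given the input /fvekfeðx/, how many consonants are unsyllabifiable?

Syllabifying with onset maximization leaves /f/, /k/, /ð/, /x/ stranded (no codas are permitted; onsets are limited to one consonant).

4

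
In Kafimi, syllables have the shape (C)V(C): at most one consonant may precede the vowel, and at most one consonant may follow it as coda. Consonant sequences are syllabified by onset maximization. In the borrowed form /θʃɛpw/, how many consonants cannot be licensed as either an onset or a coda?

Under (C)V(C), the unsyllabifiable consonants are /θ/, /w/ (at most one coda consonant is licensed; onsets are limited to one consonant).

2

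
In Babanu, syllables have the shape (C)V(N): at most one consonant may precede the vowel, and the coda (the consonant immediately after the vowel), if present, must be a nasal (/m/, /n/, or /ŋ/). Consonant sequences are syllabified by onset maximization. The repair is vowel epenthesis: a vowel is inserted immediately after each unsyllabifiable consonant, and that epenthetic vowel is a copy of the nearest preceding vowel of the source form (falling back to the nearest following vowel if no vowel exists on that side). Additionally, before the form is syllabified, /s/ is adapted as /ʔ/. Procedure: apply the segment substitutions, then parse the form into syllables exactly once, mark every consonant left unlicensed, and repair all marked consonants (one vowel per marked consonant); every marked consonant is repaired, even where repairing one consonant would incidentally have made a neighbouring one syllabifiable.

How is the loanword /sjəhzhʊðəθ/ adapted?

ʔəjəhəzəhʊðəθə

Substitution: /s/ → /ʔ/, giving /ʔjəhzhʊðəθ/.
Syllabifying with onset maximization leaves /ʔ/, /h/, /z/, /θ/ stranded (only a nasal (/m/, /n/, or /ŋ/) is licensed in coda position; onsets are limited to one consonant).
Epenthesis after each stranded consonant: /ʔ/ → /ʔə/, /h/ → /hə/, /z/ → /zə/, /θ/ → /θə/.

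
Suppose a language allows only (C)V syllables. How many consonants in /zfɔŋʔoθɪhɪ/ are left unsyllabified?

2

Syllabifying with onset maximization leaves /z/, /ŋ/ stranded (no codas are permitted; onsets are limited to one consonant).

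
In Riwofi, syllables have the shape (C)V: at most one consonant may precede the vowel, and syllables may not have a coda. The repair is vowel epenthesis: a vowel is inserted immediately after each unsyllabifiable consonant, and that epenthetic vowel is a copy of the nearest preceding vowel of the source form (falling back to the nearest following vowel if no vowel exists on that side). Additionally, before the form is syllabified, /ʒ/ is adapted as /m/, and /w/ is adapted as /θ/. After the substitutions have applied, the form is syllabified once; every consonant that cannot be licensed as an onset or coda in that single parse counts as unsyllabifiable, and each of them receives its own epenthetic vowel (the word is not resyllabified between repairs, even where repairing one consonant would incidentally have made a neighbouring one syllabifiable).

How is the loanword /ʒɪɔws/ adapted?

mɪɔθɔsɔ

Substitution: /ʒ/ → /m/, /w/ → /θ/, giving /mɪɔθs/.
Syllabifying with onset maximization leaves /θ/, /s/ stranded (no codas are permitted; onsets are limited to one consonant).
Each unlicensed consonant becomes the onset of a new syllable: /θ/ → /θɔ/, /s/ → /sɔ/.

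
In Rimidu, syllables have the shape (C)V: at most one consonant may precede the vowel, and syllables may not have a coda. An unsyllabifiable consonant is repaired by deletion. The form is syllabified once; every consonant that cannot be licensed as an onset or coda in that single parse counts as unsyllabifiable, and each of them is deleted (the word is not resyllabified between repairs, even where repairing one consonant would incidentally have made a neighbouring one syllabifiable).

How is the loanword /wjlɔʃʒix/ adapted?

Under (C)V, the unsyllabifiable consonants are /w/, /j/, /ʃ/, /x/ (no codas are permitted; onsets are limited to one consonant).
Deleting the stranded consonants removes /w/, /j/, /ʃ/, /x/.

lɔʒi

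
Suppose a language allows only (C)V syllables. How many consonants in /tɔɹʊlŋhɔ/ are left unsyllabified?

The consonants /l/, /ŋ/ cannot be parsed into a legal (C)V syllable (no codas are permitted; onsets are limited to one consonant).

2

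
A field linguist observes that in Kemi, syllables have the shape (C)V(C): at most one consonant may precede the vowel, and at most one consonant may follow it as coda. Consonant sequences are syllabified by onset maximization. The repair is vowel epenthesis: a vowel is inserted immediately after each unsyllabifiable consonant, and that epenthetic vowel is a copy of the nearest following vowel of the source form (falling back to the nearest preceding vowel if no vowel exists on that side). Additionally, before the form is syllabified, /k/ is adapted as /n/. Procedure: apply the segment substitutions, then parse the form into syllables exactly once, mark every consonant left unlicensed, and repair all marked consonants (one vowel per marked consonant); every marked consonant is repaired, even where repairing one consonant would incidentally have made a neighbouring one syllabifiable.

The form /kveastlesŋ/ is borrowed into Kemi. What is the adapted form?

Substitution: /k/ → /n/, giving /nveastlesŋ/.
Under (C)V(C), the unsyllabifiable consonants are /n/, /t/, /ŋ/ (at most one coda consonant is licensed; onsets are limited to one consonant).
Epenthesis after each stranded consonant: /n/ → /ne/, /t/ → /te/, /ŋ/ → /ŋe/.

neveastelesŋe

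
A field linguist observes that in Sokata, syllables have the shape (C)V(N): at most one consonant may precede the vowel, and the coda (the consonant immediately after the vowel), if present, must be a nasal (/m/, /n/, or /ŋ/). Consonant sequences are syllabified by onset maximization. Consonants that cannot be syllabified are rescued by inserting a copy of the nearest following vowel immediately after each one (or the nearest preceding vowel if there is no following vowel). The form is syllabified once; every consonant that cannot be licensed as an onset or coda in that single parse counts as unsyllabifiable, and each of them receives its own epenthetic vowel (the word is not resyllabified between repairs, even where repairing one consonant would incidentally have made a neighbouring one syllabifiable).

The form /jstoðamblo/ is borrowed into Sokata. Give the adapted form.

josotoðambolo

Syllabifying with onset maximization leaves /j/, /s/, /b/ stranded (only a nasal (/m/, /n/, or /ŋ/) is licensed in coda position; onsets are limited to one consonant).
Inserting the epenthetic vowel yields /j/ → /jo/, /s/ → /so/, /b/ → /bo/.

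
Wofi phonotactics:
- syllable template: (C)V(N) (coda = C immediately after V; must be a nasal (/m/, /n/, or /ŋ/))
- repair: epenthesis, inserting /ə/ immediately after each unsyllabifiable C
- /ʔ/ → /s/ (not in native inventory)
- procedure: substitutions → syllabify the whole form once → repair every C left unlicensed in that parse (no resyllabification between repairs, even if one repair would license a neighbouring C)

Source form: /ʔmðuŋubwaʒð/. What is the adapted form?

Substitution: /ʔ/ → /s/, giving /smðuŋubwaʒð/.
The consonants /s/, /m/, /b/, /ʒ/, /ð/ cannot be parsed into a legal (C)V(N) syllable (only a nasal (/m/, /n/, or /ŋ/) is licensed in coda position; onsets are limited to one consonant).
Epenthesis after each stranded consonant: /s/ → /sə/, /m/ → /mə/, /b/ → /bə/, /ʒ/ → /ʒə/, /ð/ → /ðə/.

səməðuŋubəwaʒəðə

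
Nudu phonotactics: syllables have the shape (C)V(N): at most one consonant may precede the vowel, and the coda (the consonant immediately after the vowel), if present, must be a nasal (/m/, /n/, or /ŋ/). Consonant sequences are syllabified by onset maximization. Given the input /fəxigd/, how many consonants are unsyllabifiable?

2

The consonants /g/, /d/ cannot be parsed into a legal (C)V(N) syllable (only a nasal (/m/, /n/, or /ŋ/) is licensed in coda position; onsets are limited to one consonant).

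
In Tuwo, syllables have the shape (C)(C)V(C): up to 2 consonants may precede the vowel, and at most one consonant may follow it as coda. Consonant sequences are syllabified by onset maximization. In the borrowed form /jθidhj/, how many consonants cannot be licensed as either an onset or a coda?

2

The consonants /h/, /j/ cannot be parsed into a legal (C)(C)V(C) syllable (at most one coda consonant is licensed; onsets may contain at most 2 consonants).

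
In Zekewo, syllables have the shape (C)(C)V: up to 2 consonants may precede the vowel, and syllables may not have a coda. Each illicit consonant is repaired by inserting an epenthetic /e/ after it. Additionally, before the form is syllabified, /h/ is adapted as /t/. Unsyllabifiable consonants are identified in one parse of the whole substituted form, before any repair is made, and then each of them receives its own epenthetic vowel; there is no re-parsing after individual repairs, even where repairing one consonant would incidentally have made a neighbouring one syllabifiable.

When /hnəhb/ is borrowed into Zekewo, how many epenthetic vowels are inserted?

After substitution the input is /tnətb/.
The unsyllabifiable consonants are /t/, /b/; each receives one epenthetic vowel.

2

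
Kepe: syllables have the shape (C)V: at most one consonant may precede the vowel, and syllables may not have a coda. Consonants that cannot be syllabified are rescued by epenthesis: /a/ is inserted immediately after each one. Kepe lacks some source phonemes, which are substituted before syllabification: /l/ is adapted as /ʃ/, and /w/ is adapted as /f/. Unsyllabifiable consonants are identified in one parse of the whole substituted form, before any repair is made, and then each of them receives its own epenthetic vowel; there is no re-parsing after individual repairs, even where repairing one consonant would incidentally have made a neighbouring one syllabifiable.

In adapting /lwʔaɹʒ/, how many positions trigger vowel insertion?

After substitution the input is /ʃfʔaɹʒ/.
The unsyllabifiable consonants are /ʃ/, /f/, /ɹ/, /ʒ/; each receives one epenthetic vowel.

4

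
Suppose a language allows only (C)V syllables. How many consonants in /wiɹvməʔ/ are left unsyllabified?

The consonants /ɹ/, /v/, /ʔ/ cannot be parsed into a legal (C)V syllable (no codas are permitted; onsets are limited to one consonant).

3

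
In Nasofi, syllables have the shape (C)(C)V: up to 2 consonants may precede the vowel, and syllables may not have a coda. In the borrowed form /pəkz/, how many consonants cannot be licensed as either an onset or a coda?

2

The consonants /k/, /z/ cannot be parsed into a legal (C)(C)V syllable (no codas are permitted; onsets may contain at most 2 consonants).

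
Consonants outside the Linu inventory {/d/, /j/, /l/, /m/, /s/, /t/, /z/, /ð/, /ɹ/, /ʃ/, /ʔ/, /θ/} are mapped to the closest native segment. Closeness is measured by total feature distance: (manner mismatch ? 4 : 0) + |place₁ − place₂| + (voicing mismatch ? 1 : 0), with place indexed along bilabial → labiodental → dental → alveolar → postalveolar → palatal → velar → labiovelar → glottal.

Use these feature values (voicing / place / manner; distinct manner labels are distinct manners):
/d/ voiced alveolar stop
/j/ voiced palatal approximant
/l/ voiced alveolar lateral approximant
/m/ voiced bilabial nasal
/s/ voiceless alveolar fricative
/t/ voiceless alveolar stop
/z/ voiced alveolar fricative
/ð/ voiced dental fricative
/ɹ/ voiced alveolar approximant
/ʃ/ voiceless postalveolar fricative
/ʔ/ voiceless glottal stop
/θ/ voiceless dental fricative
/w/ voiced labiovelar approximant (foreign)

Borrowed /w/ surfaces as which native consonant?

/j/ is closest: same manner (approximant), place distance 2 (labiovelar→palatal), same voicing; total 2. Next closest is /ɹ/ at distance 4.

j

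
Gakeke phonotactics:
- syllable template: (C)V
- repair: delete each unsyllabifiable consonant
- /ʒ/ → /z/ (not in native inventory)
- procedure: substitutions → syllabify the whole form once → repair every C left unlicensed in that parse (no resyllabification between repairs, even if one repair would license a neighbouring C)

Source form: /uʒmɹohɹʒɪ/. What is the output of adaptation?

Substitution: /ʒ/ → /z/, giving /uzmɹohɹzɪ/.
The consonants /z/, /m/, /h/, /ɹ/ cannot be parsed into a legal (C)V syllable (no codas are permitted; onsets are limited to one consonant).
Deleting the stranded consonants removes /z/, /m/, /h/, /ɹ/.

uɹozɪ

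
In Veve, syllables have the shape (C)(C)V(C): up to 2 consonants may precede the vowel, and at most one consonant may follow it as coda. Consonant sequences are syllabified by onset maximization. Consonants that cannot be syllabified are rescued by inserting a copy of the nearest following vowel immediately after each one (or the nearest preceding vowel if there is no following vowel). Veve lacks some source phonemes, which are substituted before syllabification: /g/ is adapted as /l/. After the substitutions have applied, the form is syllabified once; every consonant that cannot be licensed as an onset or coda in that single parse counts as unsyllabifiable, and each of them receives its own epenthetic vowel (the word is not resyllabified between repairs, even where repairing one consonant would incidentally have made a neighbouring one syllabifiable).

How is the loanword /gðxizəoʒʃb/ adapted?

Substitution: /g/ → /l/, giving /lðxizəoʒʃb/.
The consonants /l/, /ʃ/, /b/ cannot be parsed into a legal (C)(C)V(C) syllable (at most one coda consonant is licensed; onsets may contain at most 2 consonants).
Each unlicensed consonant becomes the onset of a new syllable: /l/ → /li/, /ʃ/ → /ʃo/, /b/ → /bo/.

liðxizəoʒʃobo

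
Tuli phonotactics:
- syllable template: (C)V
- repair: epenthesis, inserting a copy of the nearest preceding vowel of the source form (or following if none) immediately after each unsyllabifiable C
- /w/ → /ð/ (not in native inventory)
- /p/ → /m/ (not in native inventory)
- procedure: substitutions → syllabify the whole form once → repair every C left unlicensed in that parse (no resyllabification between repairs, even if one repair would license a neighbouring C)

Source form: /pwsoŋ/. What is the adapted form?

Substitution: /p/ → /m/, /w/ → /ð/, giving /mðsoŋ/.
Syllabifying with onset maximization leaves /m/, /ð/, /ŋ/ stranded (no codas are permitted; onsets are limited to one consonant).
Epenthesis after each stranded consonant: /m/ → /mo/, /ð/ → /ðo/, /ŋ/ → /ŋo/.

moðosoŋo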